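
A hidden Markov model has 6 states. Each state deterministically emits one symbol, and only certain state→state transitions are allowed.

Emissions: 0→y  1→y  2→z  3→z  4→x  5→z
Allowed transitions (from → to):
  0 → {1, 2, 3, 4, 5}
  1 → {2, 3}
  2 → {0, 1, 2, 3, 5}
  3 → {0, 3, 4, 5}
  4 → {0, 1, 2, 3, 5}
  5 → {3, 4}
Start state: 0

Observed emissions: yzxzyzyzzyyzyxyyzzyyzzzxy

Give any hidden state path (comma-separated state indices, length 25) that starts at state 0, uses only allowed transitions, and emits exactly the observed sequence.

  0: obs=y cand={0,1} pick 0 [start]
  1: obs=z cand={2,3,5} pick 3 [0->3 ok]
  2: obs=x cand={4} pick 4 [3->4 ok]
  3: obs=z cand={2,3,5} pick 2 [4->2 ok]
  4: obs=y cand={0,1} pick 1 [2->1 ok]
  5: obs=z cand={2,3,5} pick 3 [1->3 ok]
  6: obs=y cand={0,1} pick 0 [3->0 ok]
  7: obs=z cand={2,3,5} pick 5 [0->5 ok]
  8: obs=z cand={2,3,5} pick 3 [5->3 ok]
  9: obs=y cand={0,1} pick 0 [3->0 ok]
  10: obs=y cand={0,1} pick 1 [0->1 ok]
  11: obs=z cand={2,3,5} pick 3 [1->3 ok]
  12: obs=y cand={0,1} pick 0 [3->0 ok]
  13: obs=x cand={4} pick 4 [0->4 ok]
  14: obs=y cand={0,1} pick 0 [4->0 ok]
  15: obs=y cand={0,1} pick 1 [0->1 ok]
  16: obs=z cand={2,3,5} pick 2 [1->2 ok]
  17: obs=z cand={2,3,5} pick 3 [2->3 ok]
  18: obs=y cand={0,1} pick 0 [3->0 ok]
  19: obs=y cand={0,1} pick 1 [0->1 ok]
  20: obs=z cand={2,3,5} pick 2 [1->2 ok]
  21: obs=z cand={2,3,5} pick 2 [2->2 ok]
  22: obs=z cand={2,3,5} pick 5 [2->5 ok]
  23: obs=x cand={4} pick 4 [5->4 ok]
  24: obs=y cand={0,1} pick 1 [4->1 ok]

0,3,4,2,1,3,0,5,3,0,1,3,0,4,0,1,2,3,0,1,2,2,5,4,1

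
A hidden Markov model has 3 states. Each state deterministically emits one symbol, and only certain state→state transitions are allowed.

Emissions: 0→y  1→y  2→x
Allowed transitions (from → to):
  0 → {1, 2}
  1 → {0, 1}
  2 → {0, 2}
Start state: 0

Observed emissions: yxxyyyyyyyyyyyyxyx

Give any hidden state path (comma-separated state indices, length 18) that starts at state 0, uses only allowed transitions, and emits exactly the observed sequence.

0,2,2,0,1,1,1,0,1,0,1,1,1,1,0,2,0,2

  0: obs=y cand={0,1} pick 0 [start]
  1: obs=x cand={2} pick 2 [0->2 ok]
  2: obs=x cand={2} pick 2 [2->2 ok]
  3: obs=y cand={0,1} pick 0 [2->0 ok]
  4: obs=y cand={0,1} pick 1 [0->1 ok]
  5: obs=y cand={0,1} pick 1 [1->1 ok]
  6: obs=y cand={0,1} pick 1 [1->1 ok]
  7: obs=y cand={0,1} pick 0 [1->0 ok]
  8: obs=y cand={0,1} pick 1 [0->1 ok]
  9: obs=y cand={0,1} pick 0 [1->0 ok]
  10: obs=y cand={0,1} pick 1 [0->1 ok]
  11: obs=y cand={0,1} pick 1 [1->1 ok]
  12: obs=y cand={0,1} pick 1 [1->1 ok]
  13: obs=y cand={0,1} pick 1 [1->1 ok]
  14: obs=y cand={0,1} pick 0 [1->0 ok]
  15: obs=x cand={2} pick 2 [0->2 ok]
  16: obs=y cand={0,1} pick 0 [2->0 ok]
  17: obs=x cand={2} pick 2 [0->2 ok]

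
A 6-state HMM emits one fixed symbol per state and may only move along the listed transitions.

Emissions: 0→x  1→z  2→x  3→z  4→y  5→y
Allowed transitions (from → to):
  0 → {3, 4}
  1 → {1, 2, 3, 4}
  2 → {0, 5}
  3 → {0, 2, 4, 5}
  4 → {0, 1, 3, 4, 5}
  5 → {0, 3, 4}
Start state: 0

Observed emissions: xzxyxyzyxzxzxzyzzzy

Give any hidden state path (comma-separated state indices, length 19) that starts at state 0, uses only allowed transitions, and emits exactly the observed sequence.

0,3,2,5,0,4,3,4,0,3,0,3,0,3,4,1,1,3,5

  0: obs=x cand={0,2} pick 0 [start]
  1: obs=z cand={1,3} pick 3 [0->3 ok]
  2: obs=x cand={0,2} pick 2 [3->2 ok]
  3: obs=y cand={4,5} pick 5 [2->5 ok]
  4: obs=x cand={0,2} pick 0 [5->0 ok]
  5: obs=y cand={4,5} pick 4 [0->4 ok]
  6: obs=z cand={1,3} pick 3 [4->3 ok]
  7: obs=y cand={4,5} pick 4 [3->4 ok]
  8: obs=x cand={0,2} pick 0 [4->0 ok]
  9: obs=z cand={1,3} pick 3 [0->3 ok]
  10: obs=x cand={0,2} pick 0 [3->0 ok]
  11: obs=z cand={1,3} pick 3 [0->3 ok]
  12: obs=x cand={0,2} pick 0 [3->0 ok]
  13: obs=z cand={1,3} pick 3 [0->3 ok]
  14: obs=y cand={4,5} pick 4 [3->4 ok]
  15: obs=z cand={1,3} pick 1 [4->1 ok]
  16: obs=z cand={1,3} pick 1 [1->1 ok]
  17: obs=z cand={1,3} pick 3 [1->3 ok]
  18: obs=y cand={4,5} pick 5 [3->5 ok]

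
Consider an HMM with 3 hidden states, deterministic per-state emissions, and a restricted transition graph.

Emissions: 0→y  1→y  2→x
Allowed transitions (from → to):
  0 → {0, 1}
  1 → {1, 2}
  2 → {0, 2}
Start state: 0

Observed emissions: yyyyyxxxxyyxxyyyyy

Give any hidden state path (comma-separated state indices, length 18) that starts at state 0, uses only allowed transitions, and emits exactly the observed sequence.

0,0,0,0,1,2,2,2,2,0,1,2,2,0,0,1,1,1

  [0] y  {0,1}  => 0  start
  [1] y  {0,1}  => 0  0->0 ok
  [2] y  {0,1}  => 0  0->0 ok
  [3] y  {0,1}  => 0  0->0 ok
  [4] y  {0,1}  => 1  0->1 ok
  [5] x  {2}  => 2  1->2 ok
  [6] x  {2}  => 2  2->2 ok
  [7] x  {2}  => 2  2->2 ok
  [8] x  {2}  => 2  2->2 ok
  [9] y  {0,1}  => 0  2->0 ok
  [10] y  {0,1}  => 1  0->1 ok
  [11] x  {2}  => 2  1->2 ok
  [12] x  {2}  => 2  2->2 ok
  [13] y  {0,1}  => 0  2->0 ok
  [14] y  {0,1}  => 0  0->0 ok
  [15] y  {0,1}  => 1  0->1 ok
  [16] y  {0,1}  => 1  1->1 ok
  [17] y  {0,1}  => 1  1->1 ok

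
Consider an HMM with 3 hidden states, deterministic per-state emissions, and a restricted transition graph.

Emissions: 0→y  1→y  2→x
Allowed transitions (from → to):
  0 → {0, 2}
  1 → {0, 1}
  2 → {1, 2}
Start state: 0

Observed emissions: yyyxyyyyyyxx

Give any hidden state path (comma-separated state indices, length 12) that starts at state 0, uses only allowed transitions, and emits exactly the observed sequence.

0,0,0,2,1,1,1,1,1,0,2,2

  pos 0: y in {0,1}, choose 0; start
  pos 1: y in {0,1}, choose 0; 0->0 ok
  pos 2: y in {0,1}, choose 0; 0->0 ok
  pos 3: x in {2}, choose 2; 0->2 ok
  pos 4: y in {0,1}, choose 1; 2->1 ok
  pos 5: y in {0,1}, choose 1; 1->1 ok
  pos 6: y in {0,1}, choose 1; 1->1 ok
  pos 7: y in {0,1}, choose 1; 1->1 ok
  pos 8: y in {0,1}, choose 1; 1->1 ok
  pos 9: y in {0,1}, choose 0; 1->0 ok
  pos 10: x in {2}, choose 2; 0->2 ok
  pos 11: x in {2}, choose 2; 2->2 ok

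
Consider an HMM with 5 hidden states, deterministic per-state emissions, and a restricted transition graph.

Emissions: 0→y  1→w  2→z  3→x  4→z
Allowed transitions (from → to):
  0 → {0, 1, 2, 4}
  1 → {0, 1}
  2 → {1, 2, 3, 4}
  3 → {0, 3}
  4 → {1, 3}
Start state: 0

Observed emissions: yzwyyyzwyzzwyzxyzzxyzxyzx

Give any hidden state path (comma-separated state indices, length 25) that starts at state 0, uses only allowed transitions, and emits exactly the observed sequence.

0,4,1,0,0,0,4,1,0,2,4,1,0,4,3,0,2,4,3,0,4,3,0,4,3

  pos 0: y in {0}, choose 0; start
  pos 1: z in {2,4}, choose 4; 0->4 ok
  pos 2: w in {1}, choose 1; 4->1 ok
  pos 3: y in {0}, choose 0; 1->0 ok
  pos 4: y in {0}, choose 0; 0->0 ok
  pos 5: y in {0}, choose 0; 0->0 ok
  pos 6: z in {2,4}, choose 4; 0->4 ok
  pos 7: w in {1}, choose 1; 4->1 ok
  pos 8: y in {0}, choose 0; 1->0 ok
  pos 9: z in {2,4}, choose 2; 0->2 ok
  pos 10: z in {2,4}, choose 4; 2->4 ok
  pos 11: w in {1}, choose 1; 4->1 ok
  pos 12: y in {0}, choose 0; 1->0 ok
  pos 13: z in {2,4}, choose 4; 0->4 ok
  pos 14: x in {3}, choose 3; 4->3 ok
  pos 15: y in {0}, choose 0; 3->0 ok
  pos 16: z in {2,4}, choose 2; 0->2 ok
  pos 17: z in {2,4}, choose 4; 2->4 ok
  pos 18: x in {3}, choose 3; 4->3 ok
  pos 19: y in {0}, choose 0; 3->0 ok
  pos 20: z in {2,4}, choose 4; 0->4 ok
  pos 21: x in {3}, choose 3; 4->3 ok
  pos 22: y in {0}, choose 0; 3->0 ok
  pos 23: z in {2,4}, choose 4; 0->4 ok
  pos 24: x in {3}, choose 3; 4->3 ok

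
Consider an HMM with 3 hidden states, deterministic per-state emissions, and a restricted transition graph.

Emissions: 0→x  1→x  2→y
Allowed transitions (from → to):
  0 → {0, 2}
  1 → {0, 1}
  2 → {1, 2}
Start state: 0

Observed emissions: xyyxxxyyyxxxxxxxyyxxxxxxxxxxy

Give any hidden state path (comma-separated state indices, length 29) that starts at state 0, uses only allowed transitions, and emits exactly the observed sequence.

  0: obs=x cand={0,1} pick 0 [start]
  1: obs=y cand={2} pick 2 [0->2 ok]
  2: obs=y cand={2} pick 2 [2->2 ok]
  3: obs=x cand={0,1} pick 1 [2->1 ok]
  4: obs=x cand={0,1} pick 0 [1->0 ok]
  5: obs=x cand={0,1} pick 0 [0->0 ok]
  6: obs=y cand={2} pick 2 [0->2 ok]
  7: obs=y cand={2} pick 2 [2->2 ok]
  8: obs=y cand={2} pick 2 [2->2 ok]
  9: obs=x cand={0,1} pick 1 [2->1 ok]
  10: obs=x cand={0,1} pick 1 [1->1 ok]
  11: obs=x cand={0,1} pick 1 [1->1 ok]
  12: obs=x cand={0,1} pick 0 [1->0 ok]
  13: obs=x cand={0,1} pick 0 [0->0 ok]
  14: obs=x cand={0,1} pick 0 [0->0 ok]
  15: obs=x cand={0,1} pick 0 [0->0 ok]
  16: obs=y cand={2} pick 2 [0->2 ok]
  17: obs=y cand={2} pick 2 [2->2 ok]
  18: obs=x cand={0,1} pick 1 [2->1 ok]
  19: obs=x cand={0,1} pick 1 [1->1 ok]
  20: obs=x cand={0,1} pick 1 [1->1 ok]
  21: obs=x cand={0,1} pick 1 [1->1 ok]
  22: obs=x cand={0,1} pick 1 [1->1 ok]
  23: obs=x cand={0,1} pick 0 [1->0 ok]
  24: obs=x cand={0,1} pick 0 [0->0 ok]
  25: obs=x cand={0,1} pick 0 [0->0 ok]
  26: obs=x cand={0,1} pick 0 [0->0 ok]
  27: obs=x cand={0,1} pick 0 [0->0 ok]
  28: obs=y cand={2} pick 2 [0->2 ok]

0,2,2,1,0,0,2,2,2,1,1,1,0,0,0,0,2,2,1,1,1,1,1,0,0,0,0,0,2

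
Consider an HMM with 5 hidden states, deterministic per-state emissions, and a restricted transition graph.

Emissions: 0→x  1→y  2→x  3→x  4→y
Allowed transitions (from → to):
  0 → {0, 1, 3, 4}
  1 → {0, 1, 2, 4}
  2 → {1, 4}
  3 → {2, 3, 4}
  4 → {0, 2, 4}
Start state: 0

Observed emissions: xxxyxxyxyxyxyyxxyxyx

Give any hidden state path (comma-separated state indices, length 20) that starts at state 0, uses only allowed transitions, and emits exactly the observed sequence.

  t0 'x' -> {0,2,3}, take 0 (start)
  t1 'x' -> {0,2,3}, take 0 (0->0 ok)
  t2 'x' -> {0,2,3}, take 0 (0->0 ok)
  t3 'y' -> {1,4}, take 1 (0->1 ok)
  t4 'x' -> {0,2,3}, take 0 (1->0 ok)
  t5 'x' -> {0,2,3}, take 3 (0->3 ok)
  t6 'y' -> {1,4}, take 4 (3->4 ok)
  t7 'x' -> {0,2,3}, take 2 (4->2 ok)
  t8 'y' -> {1,4}, take 1 (2->1 ok)
  t9 'x' -> {0,2,3}, take 2 (1->2 ok)
  t10 'y' -> {1,4}, take 1 (2->1 ok)
  t11 'x' -> {0,2,3}, take 2 (1->2 ok)
  t12 'y' -> {1,4}, take 1 (2->1 ok)
  t13 'y' -> {1,4}, take 4 (1->4 ok)
  t14 'x' -> {0,2,3}, take 0 (4->0 ok)
  t15 'x' -> {0,2,3}, take 0 (0->0 ok)
  t16 'y' -> {1,4}, take 1 (0->1 ok)
  t17 'x' -> {0,2,3}, take 2 (1->2 ok)
  t18 'y' -> {1,4}, take 1 (2->1 ok)
  t19 'x' -> {0,2,3}, take 0 (1->0 ok)

0,0,0,1,0,3,4,2,1,2,1,2,1,4,0,0,1,2,1,0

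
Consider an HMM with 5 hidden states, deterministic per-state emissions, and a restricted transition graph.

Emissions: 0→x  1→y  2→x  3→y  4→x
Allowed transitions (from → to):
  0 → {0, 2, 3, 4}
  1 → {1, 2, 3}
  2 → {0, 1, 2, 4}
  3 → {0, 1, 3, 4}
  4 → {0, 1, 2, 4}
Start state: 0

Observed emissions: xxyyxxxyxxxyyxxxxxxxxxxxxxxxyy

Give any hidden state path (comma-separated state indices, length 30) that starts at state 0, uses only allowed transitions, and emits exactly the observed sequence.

0,2,1,1,2,0,0,3,4,4,0,3,1,2,4,4,0,2,4,4,2,2,0,2,2,0,2,4,1,3

  pos 0: x in {0,2,4}, choose 0; start
  pos 1: x in {0,2,4}, choose 2; 0->2 ok
  pos 2: y in {1,3}, choose 1; 2->1 ok
  pos 3: y in {1,3}, choose 1; 1->1 ok
  pos 4: x in {0,2,4}, choose 2; 1->2 ok
  pos 5: x in {0,2,4}, choose 0; 2->0 ok
  pos 6: x in {0,2,4}, choose 0; 0->0 ok
  pos 7: y in {1,3}, choose 3; 0->3 ok
  pos 8: x in {0,2,4}, choose 4; 3->4 ok
  pos 9: x in {0,2,4}, choose 4; 4->4 ok
  pos 10: x in {0,2,4}, choose 0; 4->0 ok
  pos 11: y in {1,3}, choose 3; 0->3 ok
  pos 12: y in {1,3}, choose 1; 3->1 ok
  pos 13: x in {0,2,4}, choose 2; 1->2 ok
  pos 14: x in {0,2,4}, choose 4; 2->4 ok
  pos 15: x in {0,2,4}, choose 4; 4->4 ok
  pos 16: x in {0,2,4}, choose 0; 4->0 ok
  pos 17: x in {0,2,4}, choose 2; 0->2 ok
  pos 18: x in {0,2,4}, choose 4; 2->4 ok
  pos 19: x in {0,2,4}, choose 4; 4->4 ok
  pos 20: x in {0,2,4}, choose 2; 4->2 ok
  pos 21: x in {0,2,4}, choose 2; 2->2 ok
  pos 22: x in {0,2,4}, choose 0; 2->0 ok
  pos 23: x in {0,2,4}, choose 2; 0->2 ok
  pos 24: x in {0,2,4}, choose 2; 2->2 ok
  pos 25: x in {0,2,4}, choose 0; 2->0 ok
  pos 26: x in {0,2,4}, choose 2; 0->2 ok
  pos 27: x in {0,2,4}, choose 4; 2->4 ok
  pos 28: y in {1,3}, choose 1; 4->1 ok
  pos 29: y in {1,3}, choose 3; 1->3 ok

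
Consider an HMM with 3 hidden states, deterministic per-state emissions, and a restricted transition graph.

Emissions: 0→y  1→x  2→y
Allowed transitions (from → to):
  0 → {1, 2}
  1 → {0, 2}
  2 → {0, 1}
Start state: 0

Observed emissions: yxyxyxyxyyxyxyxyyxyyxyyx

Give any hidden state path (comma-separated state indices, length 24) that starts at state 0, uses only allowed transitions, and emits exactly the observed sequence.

0,1,2,1,2,1,0,1,2,0,1,2,1,0,1,2,0,1,2,0,1,0,2,1

  0: obs=y cand={0,2} pick 0 [start]
  1: obs=x cand={1} pick 1 [0->1 ok]
  2: obs=y cand={0,2} pick 2 [1->2 ok]
  3: obs=x cand={1} pick 1 [2->1 ok]
  4: obs=y cand={0,2} pick 2 [1->2 ok]
  5: obs=x cand={1} pick 1 [2->1 ok]
  6: obs=y cand={0,2} pick 0 [1->0 ok]
  7: obs=x cand={1} pick 1 [0->1 ok]
  8: obs=y cand={0,2} pick 2 [1->2 ok]
  9: obs=y cand={0,2} pick 0 [2->0 ok]
  10: obs=x cand={1} pick 1 [0->1 ok]
  11: obs=y cand={0,2} pick 2 [1->2 ok]
  12: obs=x cand={1} pick 1 [2->1 ok]
  13: obs=y cand={0,2} pick 0 [1->0 ok]
  14: obs=x cand={1} pick 1 [0->1 ok]
  15: obs=y cand={0,2} pick 2 [1->2 ok]
  16: obs=y cand={0,2} pick 0 [2->0 ok]
  17: obs=x cand={1} pick 1 [0->1 ok]
  18: obs=y cand={0,2} pick 2 [1->2 ok]
  19: obs=y cand={0,2} pick 0 [2->0 ok]
  20: obs=x cand={1} pick 1 [0->1 ok]
  21: obs=y cand={0,2} pick 0 [1->0 ok]
  22: obs=y cand={0,2} pick 2 [0->2 ok]
  23: obs=x cand={1} pick 1 [2->1 ok]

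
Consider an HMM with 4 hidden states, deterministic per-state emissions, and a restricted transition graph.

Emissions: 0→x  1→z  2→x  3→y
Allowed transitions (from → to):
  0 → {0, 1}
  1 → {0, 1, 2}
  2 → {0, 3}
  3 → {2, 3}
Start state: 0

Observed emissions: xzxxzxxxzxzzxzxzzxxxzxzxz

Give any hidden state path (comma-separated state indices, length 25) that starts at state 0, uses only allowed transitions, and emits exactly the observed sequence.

  pos 0: x in {0,2}, choose 0; start
  pos 1: z in {1}, choose 1; 0->1 ok
  pos 2: x in {0,2}, choose 2; 1->2 ok
  pos 3: x in {0,2}, choose 0; 2->0 ok
  pos 4: z in {1}, choose 1; 0->1 ok
  pos 5: x in {0,2}, choose 2; 1->2 ok
  pos 6: x in {0,2}, choose 0; 2->0 ok
  pos 7: x in {0,2}, choose 0; 0->0 ok
  pos 8: z in {1}, choose 1; 0->1 ok
  pos 9: x in {0,2}, choose 0; 1->0 ok
  pos 10: z in {1}, choose 1; 0->1 ok
  pos 11: z in {1}, choose 1; 1->1 ok
  pos 12: x in {0,2}, choose 0; 1->0 ok
  pos 13: z in {1}, choose 1; 0->1 ok
  pos 14: x in {0,2}, choose 0; 1->0 ok
  pos 15: z in {1}, choose 1; 0->1 ok
  pos 16: z in {1}, choose 1; 1->1 ok
  pos 17: x in {0,2}, choose 2; 1->2 ok
  pos 18: x in {0,2}, choose 0; 2->0 ok
  pos 19: x in {0,2}, choose 0; 0->0 ok
  pos 20: z in {1}, choose 1; 0->1 ok
  pos 21: x in {0,2}, choose 0; 1->0 ok
  pos 22: z in {1}, choose 1; 0->1 ok
  pos 23: x in {0,2}, choose 0; 1->0 ok
  pos 24: z in {1}, choose 1; 0->1 ok

0,1,2,0,1,2,0,0,1,0,1,1,0,1,0,1,1,2,0,0,1,0,1,0,1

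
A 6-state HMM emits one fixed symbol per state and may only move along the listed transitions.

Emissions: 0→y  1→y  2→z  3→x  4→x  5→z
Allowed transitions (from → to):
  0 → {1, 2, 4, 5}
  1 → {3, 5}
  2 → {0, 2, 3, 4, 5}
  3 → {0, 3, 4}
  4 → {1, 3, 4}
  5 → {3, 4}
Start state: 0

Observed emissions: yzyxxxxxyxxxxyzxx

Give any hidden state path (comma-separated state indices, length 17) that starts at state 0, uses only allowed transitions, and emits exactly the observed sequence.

0,2,0,4,4,3,3,4,1,3,3,3,4,1,5,4,3

  t0 'y' -> {0,1}, take 0 (start)
  t1 'z' -> {2,5}, take 2 (0->2 ok)
  t2 'y' -> {0,1}, take 0 (2->0 ok)
  t3 'x' -> {3,4}, take 4 (0->4 ok)
  t4 'x' -> {3,4}, take 4 (4->4 ok)
  t5 'x' -> {3,4}, take 3 (4->3 ok)
  t6 'x' -> {3,4}, take 3 (3->3 ok)
  t7 'x' -> {3,4}, take 4 (3->4 ok)
  t8 'y' -> {0,1}, take 1 (4->1 ok)
  t9 'x' -> {3,4}, take 3 (1->3 ok)
  t10 'x' -> {3,4}, take 3 (3->3 ok)
  t11 'x' -> {3,4}, take 3 (3->3 ok)
  t12 'x' -> {3,4}, take 4 (3->4 ok)
  t13 'y' -> {0,1}, take 1 (4->1 ok)
  t14 'z' -> {2,5}, take 5 (1->5 ok)
  t15 'x' -> {3,4}, take 4 (5->4 ok)
  t16 'x' -> {3,4}, take 3 (4->3 ok)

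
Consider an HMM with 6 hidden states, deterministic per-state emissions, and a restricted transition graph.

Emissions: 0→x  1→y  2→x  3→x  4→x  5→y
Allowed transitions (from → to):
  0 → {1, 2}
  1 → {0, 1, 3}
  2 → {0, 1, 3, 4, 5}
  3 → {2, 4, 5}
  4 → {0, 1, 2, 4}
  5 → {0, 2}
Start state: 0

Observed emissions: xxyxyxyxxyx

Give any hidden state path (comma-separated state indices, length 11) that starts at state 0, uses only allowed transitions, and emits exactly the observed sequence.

  [0] x  {0,2,3,4}  => 0  start
  [1] x  {0,2,3,4}  => 2  0->2 ok
  [2] y  {1,5}  => 1  2->1 ok
  [3] x  {0,2,3,4}  => 3  1->3 ok
  [4] y  {1,5}  => 5  3->5 ok
  [5] x  {0,2,3,4}  => 2  5->2 ok
  [6] y  {1,5}  => 5  2->5 ok
  [7] x  {0,2,3,4}  => 2  5->2 ok
  [8] x  {0,2,3,4}  => 4  2->4 ok
  [9] y  {1,5}  => 1  4->1 ok
  [10] x  {0,2,3,4}  => 0  1->0 ok

0,2,1,3,5,2,5,2,4,1,0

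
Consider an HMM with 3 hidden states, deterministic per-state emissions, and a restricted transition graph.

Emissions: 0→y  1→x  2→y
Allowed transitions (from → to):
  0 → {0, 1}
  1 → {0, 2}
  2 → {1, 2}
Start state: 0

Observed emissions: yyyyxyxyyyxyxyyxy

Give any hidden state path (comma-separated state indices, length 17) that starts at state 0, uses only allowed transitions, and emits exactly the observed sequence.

  pos 0: y in {0,2}, choose 0; start
  pos 1: y in {0,2}, choose 0; 0->0 ok
  pos 2: y in {0,2}, choose 0; 0->0 ok
  pos 3: y in {0,2}, choose 0; 0->0 ok
  pos 4: x in {1}, choose 1; 0->1 ok
  pos 5: y in {0,2}, choose 2; 1->2 ok
  pos 6: x in {1}, choose 1; 2->1 ok
  pos 7: y in {0,2}, choose 2; 1->2 ok
  pos 8: y in {0,2}, choose 2; 2->2 ok
  pos 9: y in {0,2}, choose 2; 2->2 ok
  pos 10: x in {1}, choose 1; 2->1 ok
  pos 11: y in {0,2}, choose 2; 1->2 ok
  pos 12: x in {1}, choose 1; 2->1 ok
  pos 13: y in {0,2}, choose 2; 1->2 ok
  pos 14: y in {0,2}, choose 2; 2->2 ok
  pos 15: x in {1}, choose 1; 2->1 ok
  pos 16: y in {0,2}, choose 0; 1->0 ok

0,0,0,0,1,2,1,2,2,2,1,2,1,2,2,1,0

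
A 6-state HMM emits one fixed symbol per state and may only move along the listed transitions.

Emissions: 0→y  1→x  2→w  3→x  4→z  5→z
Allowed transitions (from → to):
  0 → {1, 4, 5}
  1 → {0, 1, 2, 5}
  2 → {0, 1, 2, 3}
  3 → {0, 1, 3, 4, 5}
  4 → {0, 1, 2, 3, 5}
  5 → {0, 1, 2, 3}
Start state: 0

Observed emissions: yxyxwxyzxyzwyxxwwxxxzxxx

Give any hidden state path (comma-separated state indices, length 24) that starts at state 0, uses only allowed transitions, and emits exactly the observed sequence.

  t0 'y' -> {0}, take 0 (start)
  t1 'x' -> {1,3}, take 1 (0->1 ok)
  t2 'y' -> {0}, take 0 (1->0 ok)
  t3 'x' -> {1,3}, take 1 (0->1 ok)
  t4 'w' -> {2}, take 2 (1->2 ok)
  t5 'x' -> {1,3}, take 1 (2->1 ok)
  t6 'y' -> {0}, take 0 (1->0 ok)
  t7 'z' -> {4,5}, take 4 (0->4 ok)
  t8 'x' -> {1,3}, take 3 (4->3 ok)
  t9 'y' -> {0}, take 0 (3->0 ok)
  t10 'z' -> {4,5}, take 5 (0->5 ok)
  t11 'w' -> {2}, take 2 (5->2 ok)
  t12 'y' -> {0}, take 0 (2->0 ok)
  t13 'x' -> {1,3}, take 1 (0->1 ok)
  t14 'x' -> {1,3}, take 1 (1->1 ok)
  t15 'w' -> {2}, take 2 (1->2 ok)
  t16 'w' -> {2}, take 2 (2->2 ok)
  t17 'x' -> {1,3}, take 3 (2->3 ok)
  t18 'x' -> {1,3}, take 3 (3->3 ok)
  t19 'x' -> {1,3}, take 1 (3->1 ok)
  t20 'z' -> {4,5}, take 5 (1->5 ok)
  t21 'x' -> {1,3}, take 3 (5->3 ok)
  t22 'x' -> {1,3}, take 3 (3->3 ok)
  t23 'x' -> {1,3}, take 1 (3->1 ok)

0,1,0,1,2,1,0,4,3,0,5,2,0,1,1,2,2,3,3,1,5,3,3,1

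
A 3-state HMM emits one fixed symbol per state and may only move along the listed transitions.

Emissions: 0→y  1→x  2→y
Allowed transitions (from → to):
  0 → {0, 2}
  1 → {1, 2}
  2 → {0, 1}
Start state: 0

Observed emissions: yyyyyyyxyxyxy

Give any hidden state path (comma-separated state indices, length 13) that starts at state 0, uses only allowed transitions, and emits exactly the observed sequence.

  pos 0: y in {0,2}, choose 0; start
  pos 1: y in {0,2}, choose 0; 0->0 ok
  pos 2: y in {0,2}, choose 2; 0->2 ok
  pos 3: y in {0,2}, choose 0; 2->0 ok
  pos 4: y in {0,2}, choose 0; 0->0 ok
  pos 5: y in {0,2}, choose 0; 0->0 ok
  pos 6: y in {0,2}, choose 2; 0->2 ok
  pos 7: x in {1}, choose 1; 2->1 ok
  pos 8: y in {0,2}, choose 2; 1->2 ok
  pos 9: x in {1}, choose 1; 2->1 ok
  pos 10: y in {0,2}, choose 2; 1->2 ok
  pos 11: x in {1}, choose 1; 2->1 ok
  pos 12: y in {0,2}, choose 2; 1->2 ok

0,0,2,0,0,0,2,1,2,1,2,1,2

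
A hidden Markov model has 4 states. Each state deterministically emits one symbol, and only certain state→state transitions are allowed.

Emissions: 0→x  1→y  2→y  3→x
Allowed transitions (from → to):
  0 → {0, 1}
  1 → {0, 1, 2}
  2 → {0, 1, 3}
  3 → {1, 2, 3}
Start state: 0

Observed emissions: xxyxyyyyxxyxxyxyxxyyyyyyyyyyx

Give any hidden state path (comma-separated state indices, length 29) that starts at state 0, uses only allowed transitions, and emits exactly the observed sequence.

  0: obs=x cand={0,3} pick 0 [start]
  1: obs=x cand={0,3} pick 0 [0->0 ok]
  2: obs=y cand={1,2} pick 1 [0->1 ok]
  3: obs=x cand={0,3} pick 0 [1->0 ok]
  4: obs=y cand={1,2} pick 1 [0->1 ok]
  5: obs=y cand={1,2} pick 2 [1->2 ok]
  6: obs=y cand={1,2} pick 1 [2->1 ok]
  7: obs=y cand={1,2} pick 2 [1->2 ok]
  8: obs=x cand={0,3} pick 3 [2->3 ok]
  9: obs=x cand={0,3} pick 3 [3->3 ok]
  10: obs=y cand={1,2} pick 2 [3->2 ok]
  11: obs=x cand={0,3} pick 3 [2->3 ok]
  12: obs=x cand={0,3} pick 3 [3->3 ok]
  13: obs=y cand={1,2} pick 1 [3->1 ok]
  14: obs=x cand={0,3} pick 0 [1->0 ok]
  15: obs=y cand={1,2} pick 1 [0->1 ok]
  16: obs=x cand={0,3} pick 0 [1->0 ok]
  17: obs=x cand={0,3} pick 0 [0->0 ok]
  18: obs=y cand={1,2} pick 1 [0->1 ok]
  19: obs=y cand={1,2} pick 2 [1->2 ok]
  20: obs=y cand={1,2} pick 1 [2->1 ok]
  21: obs=y cand={1,2} pick 2 [1->2 ok]
  22: obs=y cand={1,2} pick 1 [2->1 ok]
  23: obs=y cand={1,2} pick 2 [1->2 ok]
  24: obs=y cand={1,2} pick 1 [2->1 ok]
  25: obs=y cand={1,2} pick 1 [1->1 ok]
  26: obs=y cand={1,2} pick 1 [1->1 ok]
  27: obs=y cand={1,2} pick 1 [1->1 ok]
  28: obs=x cand={0,3} pick 0 [1->0 ok]

0,0,1,0,1,2,1,2,3,3,2,3,3,1,0,1,0,0,1,2,1,2,1,2,1,1,1,1,0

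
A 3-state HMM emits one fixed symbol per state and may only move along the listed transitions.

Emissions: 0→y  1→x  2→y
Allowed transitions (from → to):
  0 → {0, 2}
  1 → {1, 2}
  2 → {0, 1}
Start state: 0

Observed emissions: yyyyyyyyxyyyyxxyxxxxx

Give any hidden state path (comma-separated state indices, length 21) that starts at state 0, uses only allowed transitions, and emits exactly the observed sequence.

0,0,0,2,0,2,0,2,1,2,0,0,2,1,1,2,1,1,1,1,1

  t0 'y' -> {0,2}, take 0 (start)
  t1 'y' -> {0,2}, take 0 (0->0 ok)
  t2 'y' -> {0,2}, take 0 (0->0 ok)
  t3 'y' -> {0,2}, take 2 (0->2 ok)
  t4 'y' -> {0,2}, take 0 (2->0 ok)
  t5 'y' -> {0,2}, take 2 (0->2 ok)
  t6 'y' -> {0,2}, take 0 (2->0 ok)
  t7 'y' -> {0,2}, take 2 (0->2 ok)
  t8 'x' -> {1}, take 1 (2->1 ok)
  t9 'y' -> {0,2}, take 2 (1->2 ok)
  t10 'y' -> {0,2}, take 0 (2->0 ok)
  t11 'y' -> {0,2}, take 0 (0->0 ok)
  t12 'y' -> {0,2}, take 2 (0->2 ok)
  t13 'x' -> {1}, take 1 (2->1 ok)
  t14 'x' -> {1}, take 1 (1->1 ok)
  t15 'y' -> {0,2}, take 2 (1->2 ok)
  t16 'x' -> {1}, take 1 (2->1 ok)
  t17 'x' -> {1}, take 1 (1->1 ok)
  t18 'x' -> {1}, take 1 (1->1 ok)
  t19 'x' -> {1}, take 1 (1->1 ok)
  t20 'x' -> {1}, take 1 (1->1 ok)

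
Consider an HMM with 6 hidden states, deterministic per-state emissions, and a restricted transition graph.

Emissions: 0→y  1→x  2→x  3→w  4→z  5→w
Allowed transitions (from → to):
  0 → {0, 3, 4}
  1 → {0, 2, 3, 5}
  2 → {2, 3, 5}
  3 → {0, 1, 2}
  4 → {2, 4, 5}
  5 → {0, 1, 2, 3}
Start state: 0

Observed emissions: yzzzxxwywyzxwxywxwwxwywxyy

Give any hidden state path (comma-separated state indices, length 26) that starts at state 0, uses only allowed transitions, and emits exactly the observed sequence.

0,4,4,4,2,2,3,0,3,0,4,2,5,1,0,3,2,5,3,1,3,0,3,1,0,0

  [0] y  {0}  => 0  start
  [1] z  {4}  => 4  0->4 ok
  [2] z  {4}  => 4  4->4 ok
  [3] z  {4}  => 4  4->4 ok
  [4] x  {1,2}  => 2  4->2 ok
  [5] x  {1,2}  => 2  2->2 ok
  [6] w  {3,5}  => 3  2->3 ok
  [7] y  {0}  => 0  3->0 ok
  [8] w  {3,5}  => 3  0->3 ok
  [9] y  {0}  => 0  3->0 ok
  [10] z  {4}  => 4  0->4 ok
  [11] x  {1,2}  => 2  4->2 ok
  [12] w  {3,5}  => 5  2->5 ok
  [13] x  {1,2}  => 1  5->1 ok
  [14] y  {0}  => 0  1->0 ok
  [15] w  {3,5}  => 3  0->3 ok
  [16] x  {1,2}  => 2  3->2 ok
  [17] w  {3,5}  => 5  2->5 ok
  [18] w  {3,5}  => 3  5->3 ok
  [19] x  {1,2}  => 1  3->1 ok
  [20] w  {3,5}  => 3  1->3 ok
  [21] y  {0}  => 0  3->0 ok
  [22] w  {3,5}  => 3  0->3 ok
  [23] x  {1,2}  => 1  3->1 ok
  [24] y  {0}  => 0  1->0 ok
  [25] y  {0}  => 0  0->0 ok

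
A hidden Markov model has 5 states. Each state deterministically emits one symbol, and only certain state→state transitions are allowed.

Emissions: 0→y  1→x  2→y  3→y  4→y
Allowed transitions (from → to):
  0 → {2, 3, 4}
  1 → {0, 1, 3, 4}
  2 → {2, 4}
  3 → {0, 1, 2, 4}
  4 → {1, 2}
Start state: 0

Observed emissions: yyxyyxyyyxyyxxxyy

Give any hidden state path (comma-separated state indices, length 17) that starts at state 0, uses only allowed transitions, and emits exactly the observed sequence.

  [0] y  {0,2,3,4}  => 0  start
  [1] y  {0,2,3,4}  => 3  0->3 ok
  [2] x  {1}  => 1  3->1 ok
  [3] y  {0,2,3,4}  => 3  1->3 ok
  [4] y  {0,2,3,4}  => 4  3->4 ok
  [5] x  {1}  => 1  4->1 ok
  [6] y  {0,2,3,4}  => 3  1->3 ok
  [7] y  {0,2,3,4}  => 0  3->0 ok
  [8] y  {0,2,3,4}  => 4  0->4 ok
  [9] x  {1}  => 1  4->1 ok
  [10] y  {0,2,3,4}  => 3  1->3 ok
  [11] y  {0,2,3,4}  => 4  3->4 ok
  [12] x  {1}  => 1  4->1 ok
  [13] x  {1}  => 1  1->1 ok
  [14] x  {1}  => 1  1->1 ok
  [15] y  {0,2,3,4}  => 3  1->3 ok
  [16] y  {0,2,3,4}  => 2  3->2 ok

0,3,1,3,4,1,3,0,4,1,3,4,1,1,1,3,2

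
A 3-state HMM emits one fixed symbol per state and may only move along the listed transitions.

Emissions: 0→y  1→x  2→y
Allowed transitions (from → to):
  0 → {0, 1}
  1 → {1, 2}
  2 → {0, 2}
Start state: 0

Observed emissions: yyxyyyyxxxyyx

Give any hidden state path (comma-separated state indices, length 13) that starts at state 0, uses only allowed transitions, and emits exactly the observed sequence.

0,0,1,2,2,2,0,1,1,1,2,0,1

  0: obs=y cand={0,2} pick 0 [start]
  1: obs=y cand={0,2} pick 0 [0->0 ok]
  2: obs=x cand={1} pick 1 [0->1 ok]
  3: obs=y cand={0,2} pick 2 [1->2 ok]
  4: obs=y cand={0,2} pick 2 [2->2 ok]
  5: obs=y cand={0,2} pick 2 [2->2 ok]
  6: obs=y cand={0,2} pick 0 [2->0 ok]
  7: obs=x cand={1} pick 1 [0->1 ok]
  8: obs=x cand={1} pick 1 [1->1 ok]
  9: obs=x cand={1} pick 1 [1->1 ok]
  10: obs=y cand={0,2} pick 2 [1->2 ok]
  11: obs=y cand={0,2} pick 0 [2->0 ok]
  12: obs=x cand={1} pick 1 [0->1 ok]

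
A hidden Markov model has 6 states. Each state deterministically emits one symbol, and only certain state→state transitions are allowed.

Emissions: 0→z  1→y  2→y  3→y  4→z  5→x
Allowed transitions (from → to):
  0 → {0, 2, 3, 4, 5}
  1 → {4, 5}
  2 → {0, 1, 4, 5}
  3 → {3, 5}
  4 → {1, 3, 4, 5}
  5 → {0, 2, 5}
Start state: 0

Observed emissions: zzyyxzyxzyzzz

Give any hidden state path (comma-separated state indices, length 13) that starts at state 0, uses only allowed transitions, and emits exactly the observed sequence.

  [0] z  {0,4}  => 0  start
  [1] z  {0,4}  => 0  0->0 ok
  [2] y  {1,2,3}  => 2  0->2 ok
  [3] y  {1,2,3}  => 1  2->1 ok
  [4] x  {5}  => 5  1->5 ok
  [5] z  {0,4}  => 0  5->0 ok
  [6] y  {1,2,3}  => 2  0->2 ok
  [7] x  {5}  => 5  2->5 ok
  [8] z  {0,4}  => 0  5->0 ok
  [9] y  {1,2,3}  => 2  0->2 ok
  [10] z  {0,4}  => 0  2->0 ok
  [11] z  {0,4}  => 0  0->0 ok
  [12] z  {0,4}  => 4  0->4 ok

0,0,2,1,5,0,2,5,0,2,0,0,4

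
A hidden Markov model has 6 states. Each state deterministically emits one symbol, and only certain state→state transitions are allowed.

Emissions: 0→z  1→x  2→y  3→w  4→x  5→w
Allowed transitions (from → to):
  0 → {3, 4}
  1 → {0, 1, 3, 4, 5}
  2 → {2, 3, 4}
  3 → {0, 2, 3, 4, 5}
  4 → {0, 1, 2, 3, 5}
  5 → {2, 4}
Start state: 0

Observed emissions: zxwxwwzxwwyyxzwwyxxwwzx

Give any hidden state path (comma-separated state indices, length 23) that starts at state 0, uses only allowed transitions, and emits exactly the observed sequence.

0,4,5,4,3,3,0,4,3,5,2,2,4,0,3,3,2,4,1,3,3,0,4

  t0 'z' -> {0}, take 0 (start)
  t1 'x' -> {1,4}, take 4 (0->4 ok)
  t2 'w' -> {3,5}, take 5 (4->5 ok)
  t3 'x' -> {1,4}, take 4 (5->4 ok)
  t4 'w' -> {3,5}, take 3 (4->3 ok)
  t5 'w' -> {3,5}, take 3 (3->3 ok)
  t6 'z' -> {0}, take 0 (3->0 ok)
  t7 'x' -> {1,4}, take 4 (0->4 ok)
  t8 'w' -> {3,5}, take 3 (4->3 ok)
  t9 'w' -> {3,5}, take 5 (3->5 ok)
  t10 'y' -> {2}, take 2 (5->2 ok)
  t11 'y' -> {2}, take 2 (2->2 ok)
  t12 'x' -> {1,4}, take 4 (2->4 ok)
  t13 'z' -> {0}, take 0 (4->0 ok)
  t14 'w' -> {3,5}, take 3 (0->3 ok)
  t15 'w' -> {3,5}, take 3 (3->3 ok)
  t16 'y' -> {2}, take 2 (3->2 ok)
  t17 'x' -> {1,4}, take 4 (2->4 ok)
  t18 'x' -> {1,4}, take 1 (4->1 ok)
  t19 'w' -> {3,5}, take 3 (1->3 ok)
  t20 'w' -> {3,5}, take 3 (3->3 ok)
  t21 'z' -> {0}, take 0 (3->0 ok)
  t22 'x' -> {1,4}, take 4 (0->4 ok)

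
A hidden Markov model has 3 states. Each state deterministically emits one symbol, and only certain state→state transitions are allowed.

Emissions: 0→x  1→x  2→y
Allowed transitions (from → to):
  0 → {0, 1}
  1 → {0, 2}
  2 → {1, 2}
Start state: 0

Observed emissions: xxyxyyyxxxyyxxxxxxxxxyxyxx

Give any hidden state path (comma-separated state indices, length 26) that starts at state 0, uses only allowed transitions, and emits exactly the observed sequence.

0,1,2,1,2,2,2,1,0,1,2,2,1,0,0,1,0,0,0,0,1,2,1,2,1,0

  [0] x  {0,1}  => 0  start
  [1] x  {0,1}  => 1  0->1 ok
  [2] y  {2}  => 2  1->2 ok
  [3] x  {0,1}  => 1  2->1 ok
  [4] y  {2}  => 2  1->2 ok
  [5] y  {2}  => 2  2->2 ok
  [6] y  {2}  => 2  2->2 ok
  [7] x  {0,1}  => 1  2->1 ok
  [8] x  {0,1}  => 0  1->0 ok
  [9] x  {0,1}  => 1  0->1 ok
  [10] y  {2}  => 2  1->2 ok
  [11] y  {2}  => 2  2->2 ok
  [12] x  {0,1}  => 1  2->1 ok
  [13] x  {0,1}  => 0  1->0 ok
  [14] x  {0,1}  => 0  0->0 ok
  [15] x  {0,1}  => 1  0->1 ok
  [16] x  {0,1}  => 0  1->0 ok
  [17] x  {0,1}  => 0  0->0 ok
  [18] x  {0,1}  => 0  0->0 ok
  [19] x  {0,1}  => 0  0->0 ok
  [20] x  {0,1}  => 1  0->1 ok
  [21] y  {2}  => 2  1->2 ok
  [22] x  {0,1}  => 1  2->1 ok
  [23] y  {2}  => 2  1->2 ok
  [24] x  {0,1}  => 1  2->1 ok
  [25] x  {0,1}  => 0  1->0 ok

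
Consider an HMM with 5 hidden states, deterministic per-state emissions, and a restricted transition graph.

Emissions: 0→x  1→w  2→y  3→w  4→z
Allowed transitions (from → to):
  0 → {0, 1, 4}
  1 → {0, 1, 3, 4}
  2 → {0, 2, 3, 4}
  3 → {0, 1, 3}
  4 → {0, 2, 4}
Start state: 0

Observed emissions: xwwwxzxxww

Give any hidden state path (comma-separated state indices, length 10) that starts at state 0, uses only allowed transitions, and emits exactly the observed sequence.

  0: obs=x cand={0} pick 0 [start]
  1: obs=w cand={1,3} pick 1 [0->1 ok]
  2: obs=w cand={1,3} pick 1 [1->1 ok]
  3: obs=w cand={1,3} pick 3 [1->3 ok]
  4: obs=x cand={0} pick 0 [3->0 ok]
  5: obs=z cand={4} pick 4 [0->4 ok]
  6: obs=x cand={0} pick 0 [4->0 ok]
  7: obs=x cand={0} pick 0 [0->0 ok]
  8: obs=w cand={1,3} pick 1 [0->1 ok]
  9: obs=w cand={1,3} pick 1 [1->1 ok]

0,1,1,3,0,4,0,0,1,1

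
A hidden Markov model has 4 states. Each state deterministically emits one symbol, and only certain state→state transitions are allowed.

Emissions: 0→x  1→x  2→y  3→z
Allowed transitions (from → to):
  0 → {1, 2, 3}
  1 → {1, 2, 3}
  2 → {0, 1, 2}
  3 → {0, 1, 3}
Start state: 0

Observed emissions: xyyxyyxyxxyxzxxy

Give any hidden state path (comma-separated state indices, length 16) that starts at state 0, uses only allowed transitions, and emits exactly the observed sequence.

0,2,2,0,2,2,0,2,1,1,2,0,3,1,1,2

  [0] x  {0,1}  => 0  start
  [1] y  {2}  => 2  0->2 ok
  [2] y  {2}  => 2  2->2 ok
  [3] x  {0,1}  => 0  2->0 ok
  [4] y  {2}  => 2  0->2 ok
  [5] y  {2}  => 2  2->2 ok
  [6] x  {0,1}  => 0  2->0 ok
  [7] y  {2}  => 2  0->2 ok
  [8] x  {0,1}  => 1  2->1 ok
  [9] x  {0,1}  => 1  1->1 ok
  [10] y  {2}  => 2  1->2 ok
  [11] x  {0,1}  => 0  2->0 ok
  [12] z  {3}  => 3  0->3 ok
  [13] x  {0,1}  => 1  3->1 ok
  [14] x  {0,1}  => 1  1->1 ok
  [15] y  {2}  => 2  1->2 ok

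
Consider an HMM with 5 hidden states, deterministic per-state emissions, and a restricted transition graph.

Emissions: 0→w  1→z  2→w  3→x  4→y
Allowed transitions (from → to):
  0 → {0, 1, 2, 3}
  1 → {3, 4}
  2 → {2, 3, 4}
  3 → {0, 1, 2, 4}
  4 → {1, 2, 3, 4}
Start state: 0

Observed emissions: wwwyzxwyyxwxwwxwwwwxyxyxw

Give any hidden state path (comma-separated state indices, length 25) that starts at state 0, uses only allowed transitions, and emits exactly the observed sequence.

  t0 'w' -> {0,2}, take 0 (start)
  t1 'w' -> {0,2}, take 0 (0->0 ok)
  t2 'w' -> {0,2}, take 2 (0->2 ok)
  t3 'y' -> {4}, take 4 (2->4 ok)
  t4 'z' -> {1}, take 1 (4->1 ok)
  t5 'x' -> {3}, take 3 (1->3 ok)
  t6 'w' -> {0,2}, take 2 (3->2 ok)
  t7 'y' -> {4}, take 4 (2->4 ok)
  t8 'y' -> {4}, take 4 (4->4 ok)
  t9 'x' -> {3}, take 3 (4->3 ok)
  t10 'w' -> {0,2}, take 2 (3->2 ok)
  t11 'x' -> {3}, take 3 (2->3 ok)
  t12 'w' -> {0,2}, take 0 (3->0 ok)
  t13 'w' -> {0,2}, take 2 (0->2 ok)
  t14 'x' -> {3}, take 3 (2->3 ok)
  t15 'w' -> {0,2}, take 0 (3->0 ok)
  t16 'w' -> {0,2}, take 0 (0->0 ok)
  t17 'w' -> {0,2}, take 2 (0->2 ok)
  t18 'w' -> {0,2}, take 2 (2->2 ok)
  t19 'x' -> {3}, take 3 (2->3 ok)
  t20 'y' -> {4}, take 4 (3->4 ok)
  t21 'x' -> {3}, take 3 (4->3 ok)
  t22 'y' -> {4}, take 4 (3->4 ok)
  t23 'x' -> {3}, take 3 (4->3 ok)
  t24 'w' -> {0,2}, take 0 (3->0 ok)

0,0,2,4,1,3,2,4,4,3,2,3,0,2,3,0,0,2,2,3,4,3,4,3,0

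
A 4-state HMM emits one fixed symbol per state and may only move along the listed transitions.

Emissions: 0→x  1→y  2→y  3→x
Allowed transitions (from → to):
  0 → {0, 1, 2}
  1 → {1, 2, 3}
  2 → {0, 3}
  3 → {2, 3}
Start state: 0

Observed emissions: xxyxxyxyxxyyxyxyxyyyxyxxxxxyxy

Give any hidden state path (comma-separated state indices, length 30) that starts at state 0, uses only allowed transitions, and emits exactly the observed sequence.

0,0,2,3,3,2,3,2,0,0,1,2,0,1,3,2,0,1,1,2,0,2,3,3,3,3,3,2,3,2

  0: obs=x cand={0,3} pick 0 [start]
  1: obs=x cand={0,3} pick 0 [0->0 ok]
  2: obs=y cand={1,2} pick 2 [0->2 ok]
  3: obs=x cand={0,3} pick 3 [2->3 ok]
  4: obs=x cand={0,3} pick 3 [3->3 ok]
  5: obs=y cand={1,2} pick 2 [3->2 ok]
  6: obs=x cand={0,3} pick 3 [2->3 ok]
  7: obs=y cand={1,2} pick 2 [3->2 ok]
  8: obs=x cand={0,3} pick 0 [2->0 ok]
  9: obs=x cand={0,3} pick 0 [0->0 ok]
  10: obs=y cand={1,2} pick 1 [0->1 ok]
  11: obs=y cand={1,2} pick 2 [1->2 ok]
  12: obs=x cand={0,3} pick 0 [2->0 ok]
  13: obs=y cand={1,2} pick 1 [0->1 ok]
  14: obs=x cand={0,3} pick 3 [1->3 ok]
  15: obs=y cand={1,2} pick 2 [3->2 ok]
  16: obs=x cand={0,3} pick 0 [2->0 ok]
  17: obs=y cand={1,2} pick 1 [0->1 ok]
  18: obs=y cand={1,2} pick 1 [1->1 ok]
  19: obs=y cand={1,2} pick 2 [1->2 ok]
  20: obs=x cand={0,3} pick 0 [2->0 ok]
  21: obs=y cand={1,2} pick 2 [0->2 ok]
  22: obs=x cand={0,3} pick 3 [2->3 ok]
  23: obs=x cand={0,3} pick 3 [3->3 ok]
  24: obs=x cand={0,3} pick 3 [3->3 ok]
  25: obs=x cand={0,3} pick 3 [3->3 ok]
  26: obs=x cand={0,3} pick 3 [3->3 ok]
  27: obs=y cand={1,2} pick 2 [3->2 ok]
  28: obs=x cand={0,3} pick 3 [2->3 ok]
  29: obs=y cand={1,2} pick 2 [3->2 ok]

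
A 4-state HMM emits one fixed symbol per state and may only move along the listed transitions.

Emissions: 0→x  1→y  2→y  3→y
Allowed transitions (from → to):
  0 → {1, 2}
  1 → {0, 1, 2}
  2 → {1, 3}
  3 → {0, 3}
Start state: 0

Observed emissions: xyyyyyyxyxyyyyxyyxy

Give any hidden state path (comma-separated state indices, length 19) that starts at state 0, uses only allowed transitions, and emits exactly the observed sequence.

  [0] x  {0}  => 0  start
  [1] y  {1,2,3}  => 2  0->2 ok
  [2] y  {1,2,3}  => 3  2->3 ok
  [3] y  {1,2,3}  => 3  3->3 ok
  [4] y  {1,2,3}  => 3  3->3 ok
  [5] y  {1,2,3}  => 3  3->3 ok
  [6] y  {1,2,3}  => 3  3->3 ok
  [7] x  {0}  => 0  3->0 ok
  [8] y  {1,2,3}  => 1  0->1 ok
  [9] x  {0}  => 0  1->0 ok
  [10] y  {1,2,3}  => 1  0->1 ok
  [11] y  {1,2,3}  => 2  1->2 ok
  [12] y  {1,2,3}  => 3  2->3 ok
  [13] y  {1,2,3}  => 3  3->3 ok
  [14] x  {0}  => 0  3->0 ok
  [15] y  {1,2,3}  => 2  0->2 ok
  [16] y  {1,2,3}  => 3  2->3 ok
  [17] x  {0}  => 0  3->0 ok
  [18] y  {1,2,3}  => 1  0->1 ok

0,2,3,3,3,3,3,0,1,0,1,2,3,3,0,2,3,0,1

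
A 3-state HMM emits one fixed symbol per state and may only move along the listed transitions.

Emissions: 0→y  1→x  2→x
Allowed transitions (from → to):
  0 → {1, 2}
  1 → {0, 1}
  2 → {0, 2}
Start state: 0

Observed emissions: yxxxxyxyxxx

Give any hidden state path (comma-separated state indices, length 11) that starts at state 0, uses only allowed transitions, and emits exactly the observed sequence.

0,1,1,1,1,0,2,0,2,2,2

  pos 0: y in {0}, choose 0; start
  pos 1: x in {1,2}, choose 1; 0->1 ok
  pos 2: x in {1,2}, choose 1; 1->1 ok
  pos 3: x in {1,2}, choose 1; 1->1 ok
  pos 4: x in {1,2}, choose 1; 1->1 ok
  pos 5: y in {0}, choose 0; 1->0 ok
  pos 6: x in {1,2}, choose 2; 0->2 ok
  pos 7: y in {0}, choose 0; 2->0 ok
  pos 8: x in {1,2}, choose 2; 0->2 ok
  pos 9: x in {1,2}, choose 2; 2->2 ok
  pos 10: x in {1,2}, choose 2; 2->2 ok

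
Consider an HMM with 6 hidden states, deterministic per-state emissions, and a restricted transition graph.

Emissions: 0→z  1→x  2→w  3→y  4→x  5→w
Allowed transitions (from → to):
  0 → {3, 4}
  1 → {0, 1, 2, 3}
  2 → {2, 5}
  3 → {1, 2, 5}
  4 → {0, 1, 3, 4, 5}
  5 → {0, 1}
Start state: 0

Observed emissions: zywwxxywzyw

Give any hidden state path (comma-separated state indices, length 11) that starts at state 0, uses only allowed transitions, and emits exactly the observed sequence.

0,3,2,5,1,1,3,5,0,3,5

  [0] z  {0}  => 0  start
  [1] y  {3}  => 3  0->3 ok
  [2] w  {2,5}  => 2  3->2 ok
  [3] w  {2,5}  => 5  2->5 ok
  [4] x  {1,4}  => 1  5->1 ok
  [5] x  {1,4}  => 1  1->1 ok
  [6] y  {3}  => 3  1->3 ok
  [7] w  {2,5}  => 5  3->5 ok
  [8] z  {0}  => 0  5->0 ok
  [9] y  {3}  => 3  0->3 ok
  [10] w  {2,5}  => 5  3->5 ok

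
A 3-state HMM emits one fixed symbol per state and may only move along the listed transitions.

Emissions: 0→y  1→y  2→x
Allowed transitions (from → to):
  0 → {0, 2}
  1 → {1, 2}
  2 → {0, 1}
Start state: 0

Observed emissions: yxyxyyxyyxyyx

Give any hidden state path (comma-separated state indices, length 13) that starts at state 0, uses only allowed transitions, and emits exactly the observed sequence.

  pos 0: y in {0,1}, choose 0; start
  pos 1: x in {2}, choose 2; 0->2 ok
  pos 2: y in {0,1}, choose 0; 2->0 ok
  pos 3: x in {2}, choose 2; 0->2 ok
  pos 4: y in {0,1}, choose 1; 2->1 ok
  pos 5: y in {0,1}, choose 1; 1->1 ok
  pos 6: x in {2}, choose 2; 1->2 ok
  pos 7: y in {0,1}, choose 0; 2->0 ok
  pos 8: y in {0,1}, choose 0; 0->0 ok
  pos 9: x in {2}, choose 2; 0->2 ok
  pos 10: y in {0,1}, choose 0; 2->0 ok
  pos 11: y in {0,1}, choose 0; 0->0 ok
  pos 12: x in {2}, choose 2; 0->2 ok

0,2,0,2,1,1,2,0,0,2,0,0,2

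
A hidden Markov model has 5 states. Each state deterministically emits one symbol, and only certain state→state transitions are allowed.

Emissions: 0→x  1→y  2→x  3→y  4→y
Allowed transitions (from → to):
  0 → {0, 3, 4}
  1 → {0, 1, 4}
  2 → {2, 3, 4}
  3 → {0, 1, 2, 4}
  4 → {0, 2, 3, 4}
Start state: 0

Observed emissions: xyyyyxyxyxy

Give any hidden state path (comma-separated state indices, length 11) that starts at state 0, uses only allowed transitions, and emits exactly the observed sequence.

0,3,1,4,4,2,3,2,4,0,3

  [0] x  {0,2}  => 0  start
  [1] y  {1,3,4}  => 3  0->3 ok
  [2] y  {1,3,4}  => 1  3->1 ok
  [3] y  {1,3,4}  => 4  1->4 ok
  [4] y  {1,3,4}  => 4  4->4 ok
  [5] x  {0,2}  => 2  4->2 ok
  [6] y  {1,3,4}  => 3  2->3 ok
  [7] x  {0,2}  => 2  3->2 ok
  [8] y  {1,3,4}  => 4  2->4 ok
  [9] x  {0,2}  => 0  4->0 ok
  [10] y  {1,3,4}  => 3  0->3 ok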